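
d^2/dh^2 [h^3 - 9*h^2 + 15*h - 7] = 6*h - 18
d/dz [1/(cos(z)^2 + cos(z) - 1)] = (2*cos(z) + 1)*sin(z)/(-sin(z)^2 + cos(z))^2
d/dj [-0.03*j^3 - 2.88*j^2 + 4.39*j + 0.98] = -0.09*j^2 - 5.76*j + 4.39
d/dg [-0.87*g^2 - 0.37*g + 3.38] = -1.74*g - 0.37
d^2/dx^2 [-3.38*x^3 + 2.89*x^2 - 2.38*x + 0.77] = 5.78 - 20.28*x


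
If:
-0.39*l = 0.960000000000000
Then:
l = -2.46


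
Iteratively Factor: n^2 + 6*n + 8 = (n + 2)*(n + 4)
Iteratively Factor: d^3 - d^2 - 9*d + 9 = (d + 3)*(d^2 - 4*d + 3) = (d - 3)*(d + 3)*(d - 1)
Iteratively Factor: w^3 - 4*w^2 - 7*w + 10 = (w - 1)*(w^2 - 3*w - 10) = (w - 1)*(w + 2)*(w - 5)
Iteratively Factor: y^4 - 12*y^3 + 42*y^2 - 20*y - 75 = (y - 3)*(y^3 - 9*y^2 + 15*y + 25) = (y - 5)*(y - 3)*(y^2 - 4*y - 5) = (y - 5)*(y - 3)*(y + 1)*(y - 5)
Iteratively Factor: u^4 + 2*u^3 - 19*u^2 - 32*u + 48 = (u + 3)*(u^3 - u^2 - 16*u + 16) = (u - 4)*(u + 3)*(u^2 + 3*u - 4) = (u - 4)*(u + 3)*(u + 4)*(u - 1)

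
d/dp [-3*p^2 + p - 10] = 1 - 6*p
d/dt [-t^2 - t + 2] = -2*t - 1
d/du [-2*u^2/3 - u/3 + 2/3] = -4*u/3 - 1/3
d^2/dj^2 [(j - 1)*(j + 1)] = 2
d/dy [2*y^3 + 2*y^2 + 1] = 2*y*(3*y + 2)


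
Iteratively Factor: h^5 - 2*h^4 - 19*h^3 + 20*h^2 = (h - 1)*(h^4 - h^3 - 20*h^2) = h*(h - 1)*(h^3 - h^2 - 20*h) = h*(h - 5)*(h - 1)*(h^2 + 4*h) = h^2*(h - 5)*(h - 1)*(h + 4)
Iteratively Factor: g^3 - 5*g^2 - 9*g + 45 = (g + 3)*(g^2 - 8*g + 15) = (g - 3)*(g + 3)*(g - 5)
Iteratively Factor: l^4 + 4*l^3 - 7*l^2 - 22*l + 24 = (l + 3)*(l^3 + l^2 - 10*l + 8) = (l - 1)*(l + 3)*(l^2 + 2*l - 8) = (l - 2)*(l - 1)*(l + 3)*(l + 4)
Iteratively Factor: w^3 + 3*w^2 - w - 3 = (w + 3)*(w^2 - 1) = (w - 1)*(w + 3)*(w + 1)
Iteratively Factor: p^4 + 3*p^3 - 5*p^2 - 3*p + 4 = (p + 1)*(p^3 + 2*p^2 - 7*p + 4) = (p + 1)*(p + 4)*(p^2 - 2*p + 1) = (p - 1)*(p + 1)*(p + 4)*(p - 1)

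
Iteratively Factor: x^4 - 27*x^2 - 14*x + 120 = (x - 2)*(x^3 + 2*x^2 - 23*x - 60) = (x - 2)*(x + 4)*(x^2 - 2*x - 15) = (x - 5)*(x - 2)*(x + 4)*(x + 3)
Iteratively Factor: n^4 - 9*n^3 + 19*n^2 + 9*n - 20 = (n - 1)*(n^3 - 8*n^2 + 11*n + 20) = (n - 5)*(n - 1)*(n^2 - 3*n - 4) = (n - 5)*(n - 1)*(n + 1)*(n - 4)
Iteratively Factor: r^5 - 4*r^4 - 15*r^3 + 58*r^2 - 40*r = (r - 5)*(r^4 + r^3 - 10*r^2 + 8*r) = (r - 5)*(r - 1)*(r^3 + 2*r^2 - 8*r) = (r - 5)*(r - 1)*(r + 4)*(r^2 - 2*r) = r*(r - 5)*(r - 1)*(r + 4)*(r - 2)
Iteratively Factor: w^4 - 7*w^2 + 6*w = (w + 3)*(w^3 - 3*w^2 + 2*w) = (w - 1)*(w + 3)*(w^2 - 2*w) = w*(w - 1)*(w + 3)*(w - 2)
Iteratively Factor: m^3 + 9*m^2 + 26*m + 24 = (m + 3)*(m^2 + 6*m + 8) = (m + 2)*(m + 3)*(m + 4)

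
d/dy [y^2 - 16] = 2*y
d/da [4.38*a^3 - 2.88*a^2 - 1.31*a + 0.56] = 13.14*a^2 - 5.76*a - 1.31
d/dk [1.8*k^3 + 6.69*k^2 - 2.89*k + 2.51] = 5.4*k^2 + 13.38*k - 2.89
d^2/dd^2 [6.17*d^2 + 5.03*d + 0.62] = 12.3400000000000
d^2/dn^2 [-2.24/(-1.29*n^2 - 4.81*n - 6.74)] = (-7.455168*n^2 - 27.797952*n + 2.24*(2.58*n + 4.81)*(5.16*n + 9.62) - 38.951808)/(1.29*n^2 + 4.81*n + 6.74)^3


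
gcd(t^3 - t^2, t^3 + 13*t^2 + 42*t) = t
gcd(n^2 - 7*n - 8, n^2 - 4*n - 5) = n + 1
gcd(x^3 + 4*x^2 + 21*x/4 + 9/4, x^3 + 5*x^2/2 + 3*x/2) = x^2 + 5*x/2 + 3/2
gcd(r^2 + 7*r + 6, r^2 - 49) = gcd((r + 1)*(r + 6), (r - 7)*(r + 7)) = 1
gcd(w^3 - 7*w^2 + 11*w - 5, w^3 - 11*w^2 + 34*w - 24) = w - 1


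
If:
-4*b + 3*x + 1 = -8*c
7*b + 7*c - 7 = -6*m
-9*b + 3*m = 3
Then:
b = 7*x/76 + 5/76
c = -25*x/76 - 7/76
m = 21*x/76 + 91/76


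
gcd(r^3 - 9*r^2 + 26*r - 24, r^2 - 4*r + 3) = r - 3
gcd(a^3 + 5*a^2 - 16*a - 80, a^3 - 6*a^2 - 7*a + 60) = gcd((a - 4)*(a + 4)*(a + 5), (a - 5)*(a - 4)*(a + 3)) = a - 4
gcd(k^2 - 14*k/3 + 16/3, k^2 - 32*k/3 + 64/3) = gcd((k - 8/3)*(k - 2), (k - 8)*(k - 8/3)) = k - 8/3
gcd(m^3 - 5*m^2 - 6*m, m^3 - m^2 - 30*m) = m^2 - 6*m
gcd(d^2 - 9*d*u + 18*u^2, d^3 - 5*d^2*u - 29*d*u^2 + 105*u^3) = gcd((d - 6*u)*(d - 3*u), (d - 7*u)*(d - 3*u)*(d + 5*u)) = -d + 3*u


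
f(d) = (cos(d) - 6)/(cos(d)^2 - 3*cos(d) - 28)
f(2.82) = 0.29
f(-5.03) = 0.20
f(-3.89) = 0.27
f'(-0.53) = -0.02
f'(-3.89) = 0.06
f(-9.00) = 0.28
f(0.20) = 0.17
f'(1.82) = 0.06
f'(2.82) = 0.03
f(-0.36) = 0.17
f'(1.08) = 0.04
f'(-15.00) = -0.06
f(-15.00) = 0.27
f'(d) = (2*sin(d)*cos(d) - 3*sin(d))*(cos(d) - 6)/(cos(d)^2 - 3*cos(d) - 28)^2 - sin(d)/(cos(d)^2 - 3*cos(d) - 28)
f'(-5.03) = 0.05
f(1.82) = 0.23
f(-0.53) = 0.17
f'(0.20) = 0.01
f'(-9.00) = -0.04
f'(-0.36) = -0.01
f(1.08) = 0.19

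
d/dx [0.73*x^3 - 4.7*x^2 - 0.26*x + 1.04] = 2.19*x^2 - 9.4*x - 0.26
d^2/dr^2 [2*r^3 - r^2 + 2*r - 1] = 12*r - 2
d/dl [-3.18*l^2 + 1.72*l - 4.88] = 1.72 - 6.36*l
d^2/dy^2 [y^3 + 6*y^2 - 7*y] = 6*y + 12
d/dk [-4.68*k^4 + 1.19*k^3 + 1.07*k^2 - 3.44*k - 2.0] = -18.72*k^3 + 3.57*k^2 + 2.14*k - 3.44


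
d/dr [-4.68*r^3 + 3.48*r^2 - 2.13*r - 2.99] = -14.04*r^2 + 6.96*r - 2.13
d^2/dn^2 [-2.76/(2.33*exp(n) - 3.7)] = (-14.983764*exp(n) - 23.79396)*exp(n)/(2.33*exp(n) - 3.7)^3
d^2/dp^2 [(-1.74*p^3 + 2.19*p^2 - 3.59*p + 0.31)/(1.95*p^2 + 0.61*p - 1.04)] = (-7.105427357601e-15*p^5 - 7.105427357601e-15*p^4 - 40.864308*p^3 + 40.343706*p^2 - 52.762554*p + 1.670478)/(7.414875*p^6 + 6.958575*p^5 - 9.687015*p^4 - 7.195499*p^3 + 5.166408*p^2 + 1.979328*p - 1.124864)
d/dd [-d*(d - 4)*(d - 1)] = -3*d^2 + 10*d - 4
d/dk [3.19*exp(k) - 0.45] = 3.19*exp(k)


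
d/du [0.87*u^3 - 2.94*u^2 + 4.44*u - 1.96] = 2.61*u^2 - 5.88*u + 4.44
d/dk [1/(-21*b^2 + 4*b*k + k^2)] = 2*(-2*b - k)/(-21*b^2 + 4*b*k + k^2)^2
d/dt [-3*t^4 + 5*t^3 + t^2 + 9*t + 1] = -12*t^3 + 15*t^2 + 2*t + 9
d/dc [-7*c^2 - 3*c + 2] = -14*c - 3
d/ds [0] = 0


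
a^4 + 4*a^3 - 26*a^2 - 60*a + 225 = (a - 3)^2*(a + 5)^2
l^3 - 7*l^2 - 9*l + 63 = (l - 7)*(l - 3)*(l + 3)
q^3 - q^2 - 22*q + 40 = (q - 4)*(q - 2)*(q + 5)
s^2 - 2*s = s*(s - 2)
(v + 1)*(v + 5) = v^2 + 6*v + 5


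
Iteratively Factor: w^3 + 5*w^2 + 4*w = (w + 4)*(w^2 + w) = (w + 1)*(w + 4)*(w)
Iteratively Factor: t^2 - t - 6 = (t + 2)*(t - 3)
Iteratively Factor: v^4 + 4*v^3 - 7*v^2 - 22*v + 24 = (v + 3)*(v^3 + v^2 - 10*v + 8) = (v - 2)*(v + 3)*(v^2 + 3*v - 4) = (v - 2)*(v + 3)*(v + 4)*(v - 1)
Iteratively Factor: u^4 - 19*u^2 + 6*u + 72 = (u - 3)*(u^3 + 3*u^2 - 10*u - 24) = (u - 3)^2*(u^2 + 6*u + 8) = (u - 3)^2*(u + 4)*(u + 2)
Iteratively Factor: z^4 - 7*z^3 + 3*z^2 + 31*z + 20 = (z + 1)*(z^3 - 8*z^2 + 11*z + 20) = (z - 5)*(z + 1)*(z^2 - 3*z - 4) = (z - 5)*(z + 1)^2*(z - 4)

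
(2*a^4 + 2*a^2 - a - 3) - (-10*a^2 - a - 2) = 2*a^4 + 12*a^2 - 1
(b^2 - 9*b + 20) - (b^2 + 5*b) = 20 - 14*b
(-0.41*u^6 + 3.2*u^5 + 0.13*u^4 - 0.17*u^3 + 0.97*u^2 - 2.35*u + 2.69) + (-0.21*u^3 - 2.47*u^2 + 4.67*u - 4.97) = -0.41*u^6 + 3.2*u^5 + 0.13*u^4 - 0.38*u^3 - 1.5*u^2 + 2.32*u - 2.28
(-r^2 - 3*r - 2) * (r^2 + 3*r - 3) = -r^4 - 6*r^3 - 8*r^2 + 3*r + 6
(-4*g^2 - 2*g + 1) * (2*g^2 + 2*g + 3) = -8*g^4 - 12*g^3 - 14*g^2 - 4*g + 3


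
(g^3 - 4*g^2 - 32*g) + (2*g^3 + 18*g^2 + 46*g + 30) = 3*g^3 + 14*g^2 + 14*g + 30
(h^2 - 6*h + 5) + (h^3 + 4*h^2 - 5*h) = h^3 + 5*h^2 - 11*h + 5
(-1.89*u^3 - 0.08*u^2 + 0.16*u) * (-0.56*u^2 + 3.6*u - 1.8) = 1.0584*u^5 - 6.7592*u^4 + 3.0244*u^3 + 0.72*u^2 - 0.288*u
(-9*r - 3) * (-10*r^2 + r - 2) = 90*r^3 + 21*r^2 + 15*r + 6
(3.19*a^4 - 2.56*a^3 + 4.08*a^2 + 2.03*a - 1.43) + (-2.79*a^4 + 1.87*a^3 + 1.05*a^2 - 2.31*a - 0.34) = 0.4*a^4 - 0.69*a^3 + 5.13*a^2 - 0.28*a - 1.77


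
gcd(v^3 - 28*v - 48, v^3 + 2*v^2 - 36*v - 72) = v^2 - 4*v - 12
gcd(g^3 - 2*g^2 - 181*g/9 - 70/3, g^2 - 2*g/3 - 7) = g + 7/3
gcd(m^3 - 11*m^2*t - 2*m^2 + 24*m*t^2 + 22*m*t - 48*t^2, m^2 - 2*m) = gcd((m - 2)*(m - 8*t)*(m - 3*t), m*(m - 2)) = m - 2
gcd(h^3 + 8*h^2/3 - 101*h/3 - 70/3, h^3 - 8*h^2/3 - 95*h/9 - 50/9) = h^2 - 13*h/3 - 10/3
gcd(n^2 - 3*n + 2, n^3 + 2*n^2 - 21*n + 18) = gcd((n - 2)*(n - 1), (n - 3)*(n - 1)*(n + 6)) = n - 1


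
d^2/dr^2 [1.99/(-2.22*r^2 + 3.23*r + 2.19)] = (-19.615032*r^2 + 28.538988*r + 1.99*(4.44*r - 3.23)*(8.88*r - 6.46) + 19.349964)/(-2.22*r^2 + 3.23*r + 2.19)^3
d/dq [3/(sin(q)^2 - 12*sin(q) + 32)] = 6*(6 - sin(q))*cos(q)/(sin(q)^2 - 12*sin(q) + 32)^2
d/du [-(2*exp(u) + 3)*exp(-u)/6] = exp(-u)/2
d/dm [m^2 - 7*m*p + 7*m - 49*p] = 2*m - 7*p + 7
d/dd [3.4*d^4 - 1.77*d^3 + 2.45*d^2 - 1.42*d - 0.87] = 13.6*d^3 - 5.31*d^2 + 4.9*d - 1.42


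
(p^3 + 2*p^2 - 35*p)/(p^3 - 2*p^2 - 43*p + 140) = p/(p - 4)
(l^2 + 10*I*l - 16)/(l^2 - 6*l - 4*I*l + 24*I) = (l^2 + 10*I*l - 16)/(l^2 - 6*l - 4*I*l + 24*I)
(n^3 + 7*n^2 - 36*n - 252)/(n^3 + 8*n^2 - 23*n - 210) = (n - 6)/(n - 5)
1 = 1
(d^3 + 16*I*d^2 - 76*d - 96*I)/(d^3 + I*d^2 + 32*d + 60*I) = (d^2 + 14*I*d - 48)/(d^2 - I*d + 30)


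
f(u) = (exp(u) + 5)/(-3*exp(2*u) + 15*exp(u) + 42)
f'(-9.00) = 0.00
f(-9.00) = 0.12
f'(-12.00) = 0.00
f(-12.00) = 0.12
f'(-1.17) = -0.00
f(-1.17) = 0.11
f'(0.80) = 0.03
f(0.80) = 0.12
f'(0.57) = 0.01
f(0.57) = 0.11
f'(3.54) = 0.02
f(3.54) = -0.01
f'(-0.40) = -0.00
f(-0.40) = 0.11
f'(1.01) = 0.05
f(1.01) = 0.13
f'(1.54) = 0.37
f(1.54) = 0.21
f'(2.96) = 0.05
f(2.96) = -0.03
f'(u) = (exp(u) + 5)*(6*exp(2*u) - 15*exp(u))/(-3*exp(2*u) + 15*exp(u) + 42)^2 + exp(u)/(-3*exp(2*u) + 15*exp(u) + 42) = ((exp(u) + 5)*(2*exp(u) - 5) - exp(2*u) + 5*exp(u) + 14)*exp(u)/(3*(-exp(2*u) + 5*exp(u) + 14)^2)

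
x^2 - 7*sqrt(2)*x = x*(x - 7*sqrt(2))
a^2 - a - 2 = (a - 2)*(a + 1)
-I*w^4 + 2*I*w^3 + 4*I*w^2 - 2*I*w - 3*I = (w - 3)*(w - 1)*(w + 1)*(-I*w - I)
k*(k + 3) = k^2 + 3*k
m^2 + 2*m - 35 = (m - 5)*(m + 7)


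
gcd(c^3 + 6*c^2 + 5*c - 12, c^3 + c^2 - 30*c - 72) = c^2 + 7*c + 12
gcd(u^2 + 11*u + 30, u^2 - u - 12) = 1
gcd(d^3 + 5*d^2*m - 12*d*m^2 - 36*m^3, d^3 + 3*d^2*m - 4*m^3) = d + 2*m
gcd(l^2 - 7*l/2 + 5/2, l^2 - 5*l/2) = l - 5/2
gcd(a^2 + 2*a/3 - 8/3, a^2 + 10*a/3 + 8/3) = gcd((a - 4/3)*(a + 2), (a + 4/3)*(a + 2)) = a + 2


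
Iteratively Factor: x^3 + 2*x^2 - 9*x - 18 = (x - 3)*(x^2 + 5*x + 6) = (x - 3)*(x + 2)*(x + 3)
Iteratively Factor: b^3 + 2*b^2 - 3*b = (b)*(b^2 + 2*b - 3) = b*(b - 1)*(b + 3)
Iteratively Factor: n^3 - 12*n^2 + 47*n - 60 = (n - 4)*(n^2 - 8*n + 15) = (n - 4)*(n - 3)*(n - 5)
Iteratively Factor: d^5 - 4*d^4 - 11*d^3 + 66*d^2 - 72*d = (d - 2)*(d^4 - 2*d^3 - 15*d^2 + 36*d) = (d - 3)*(d - 2)*(d^3 + d^2 - 12*d) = (d - 3)*(d - 2)*(d + 4)*(d^2 - 3*d) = (d - 3)^2*(d - 2)*(d + 4)*(d)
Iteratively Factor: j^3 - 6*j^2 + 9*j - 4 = (j - 1)*(j^2 - 5*j + 4) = (j - 4)*(j - 1)*(j - 1)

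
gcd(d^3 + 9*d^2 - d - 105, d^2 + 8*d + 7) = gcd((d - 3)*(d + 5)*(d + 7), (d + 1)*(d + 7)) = d + 7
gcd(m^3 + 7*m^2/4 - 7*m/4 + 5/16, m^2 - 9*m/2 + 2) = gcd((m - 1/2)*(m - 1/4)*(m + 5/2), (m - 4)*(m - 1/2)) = m - 1/2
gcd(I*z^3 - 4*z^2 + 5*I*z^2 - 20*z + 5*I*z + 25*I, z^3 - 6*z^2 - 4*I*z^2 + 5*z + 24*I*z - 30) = 1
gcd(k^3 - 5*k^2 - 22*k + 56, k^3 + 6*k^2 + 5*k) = 1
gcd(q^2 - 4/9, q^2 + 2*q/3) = q + 2/3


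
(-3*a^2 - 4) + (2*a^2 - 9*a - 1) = -a^2 - 9*a - 5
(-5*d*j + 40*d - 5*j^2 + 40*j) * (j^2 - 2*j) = -5*d*j^3 + 50*d*j^2 - 80*d*j - 5*j^4 + 50*j^3 - 80*j^2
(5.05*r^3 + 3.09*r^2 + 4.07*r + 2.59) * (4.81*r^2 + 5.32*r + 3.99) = 24.2905*r^5 + 41.7289*r^4 + 56.165*r^3 + 46.4394*r^2 + 30.0181*r + 10.3341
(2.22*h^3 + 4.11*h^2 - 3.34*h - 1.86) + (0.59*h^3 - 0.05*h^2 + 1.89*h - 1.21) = 2.81*h^3 + 4.06*h^2 - 1.45*h - 3.07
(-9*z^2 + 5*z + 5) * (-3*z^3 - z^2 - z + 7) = 27*z^5 - 6*z^4 - 11*z^3 - 73*z^2 + 30*z + 35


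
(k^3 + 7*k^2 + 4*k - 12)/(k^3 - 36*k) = (k^2 + k - 2)/(k*(k - 6))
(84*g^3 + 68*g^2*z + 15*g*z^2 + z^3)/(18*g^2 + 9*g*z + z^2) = (14*g^2 + 9*g*z + z^2)/(3*g + z)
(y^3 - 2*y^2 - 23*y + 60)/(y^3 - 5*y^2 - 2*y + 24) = (y + 5)/(y + 2)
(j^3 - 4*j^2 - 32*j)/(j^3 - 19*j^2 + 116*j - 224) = j*(j + 4)/(j^2 - 11*j + 28)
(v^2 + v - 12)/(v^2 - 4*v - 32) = (v - 3)/(v - 8)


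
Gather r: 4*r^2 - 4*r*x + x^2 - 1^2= 4*r^2 - 4*r*x + x^2 - 1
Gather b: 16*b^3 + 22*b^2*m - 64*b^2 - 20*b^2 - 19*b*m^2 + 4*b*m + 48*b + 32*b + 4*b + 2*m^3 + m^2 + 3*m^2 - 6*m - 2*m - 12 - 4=16*b^3 + b^2*(22*m - 84) + b*(-19*m^2 + 4*m + 84) + 2*m^3 + 4*m^2 - 8*m - 16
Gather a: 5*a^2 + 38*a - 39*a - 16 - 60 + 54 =5*a^2 - a - 22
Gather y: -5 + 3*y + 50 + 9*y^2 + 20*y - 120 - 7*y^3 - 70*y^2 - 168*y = -7*y^3 - 61*y^2 - 145*y - 75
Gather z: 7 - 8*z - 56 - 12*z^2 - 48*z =-12*z^2 - 56*z - 49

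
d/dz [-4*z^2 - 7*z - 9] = -8*z - 7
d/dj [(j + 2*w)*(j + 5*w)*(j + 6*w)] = 3*j^2 + 26*j*w + 52*w^2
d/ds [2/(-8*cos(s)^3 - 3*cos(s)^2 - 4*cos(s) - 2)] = 4*(12*sin(s)^2 - 3*cos(s) - 14)*sin(s)/(8*cos(s)^3 + 3*cos(s)^2 + 4*cos(s) + 2)^2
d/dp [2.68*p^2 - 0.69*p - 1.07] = 5.36*p - 0.69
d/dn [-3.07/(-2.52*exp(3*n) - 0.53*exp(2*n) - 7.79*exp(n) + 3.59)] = (-23.2092*exp(2*n) - 3.2542*exp(n) - 23.9153)*exp(n)/(2.52*exp(3*n) + 0.53*exp(2*n) + 7.79*exp(n) - 3.59)^2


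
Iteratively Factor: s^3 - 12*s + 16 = (s + 4)*(s^2 - 4*s + 4) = (s - 2)*(s + 4)*(s - 2)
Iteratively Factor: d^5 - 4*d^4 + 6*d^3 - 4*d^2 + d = (d)*(d^4 - 4*d^3 + 6*d^2 - 4*d + 1) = d*(d - 1)*(d^3 - 3*d^2 + 3*d - 1) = d*(d - 1)^2*(d^2 - 2*d + 1) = d*(d - 1)^3*(d - 1)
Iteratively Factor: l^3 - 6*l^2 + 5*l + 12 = (l + 1)*(l^2 - 7*l + 12) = (l - 3)*(l + 1)*(l - 4)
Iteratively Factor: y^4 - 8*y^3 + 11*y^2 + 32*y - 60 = (y - 5)*(y^3 - 3*y^2 - 4*y + 12) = (y - 5)*(y + 2)*(y^2 - 5*y + 6) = (y - 5)*(y - 3)*(y + 2)*(y - 2)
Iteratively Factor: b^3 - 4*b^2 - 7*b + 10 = (b - 5)*(b^2 + b - 2) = (b - 5)*(b - 1)*(b + 2)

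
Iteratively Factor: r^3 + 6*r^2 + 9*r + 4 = (r + 1)*(r^2 + 5*r + 4) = (r + 1)^2*(r + 4)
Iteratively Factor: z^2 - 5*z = (z)*(z - 5)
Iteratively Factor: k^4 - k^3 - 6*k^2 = (k + 2)*(k^3 - 3*k^2) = (k - 3)*(k + 2)*(k^2) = k*(k - 3)*(k + 2)*(k)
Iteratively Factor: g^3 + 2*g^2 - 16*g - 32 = (g - 4)*(g^2 + 6*g + 8) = (g - 4)*(g + 4)*(g + 2)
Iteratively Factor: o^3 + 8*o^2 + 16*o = (o + 4)*(o^2 + 4*o) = (o + 4)^2*(o)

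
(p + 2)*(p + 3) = p^2 + 5*p + 6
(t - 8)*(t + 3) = t^2 - 5*t - 24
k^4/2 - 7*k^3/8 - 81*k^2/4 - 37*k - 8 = (k/2 + 1)*(k - 8)*(k + 1/4)*(k + 4)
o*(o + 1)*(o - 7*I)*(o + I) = o^4 + o^3 - 6*I*o^3 + 7*o^2 - 6*I*o^2 + 7*o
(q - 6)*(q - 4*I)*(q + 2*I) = q^3 - 6*q^2 - 2*I*q^2 + 8*q + 12*I*q - 48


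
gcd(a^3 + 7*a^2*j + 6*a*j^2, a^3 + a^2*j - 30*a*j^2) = a^2 + 6*a*j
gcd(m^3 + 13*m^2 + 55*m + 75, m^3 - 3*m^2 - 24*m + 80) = m + 5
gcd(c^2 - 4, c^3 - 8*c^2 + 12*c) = c - 2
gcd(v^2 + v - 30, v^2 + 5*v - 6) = v + 6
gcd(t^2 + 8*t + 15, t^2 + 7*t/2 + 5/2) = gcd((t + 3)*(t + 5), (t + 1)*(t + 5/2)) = 1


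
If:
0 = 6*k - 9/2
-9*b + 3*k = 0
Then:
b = 1/4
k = 3/4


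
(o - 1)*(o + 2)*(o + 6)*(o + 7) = o^4 + 14*o^3 + 53*o^2 + 16*o - 84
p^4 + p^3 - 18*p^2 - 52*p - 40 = (p - 5)*(p + 2)^3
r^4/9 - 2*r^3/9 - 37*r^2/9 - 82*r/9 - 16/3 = (r/3 + 1/3)*(r/3 + 1)*(r - 8)*(r + 2)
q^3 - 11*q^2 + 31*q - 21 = (q - 7)*(q - 3)*(q - 1)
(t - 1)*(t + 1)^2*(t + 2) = t^4 + 3*t^3 + t^2 - 3*t - 2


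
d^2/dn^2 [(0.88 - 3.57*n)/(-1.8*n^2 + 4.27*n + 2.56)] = ((33.6558 - 38.556*n)*(-1.8*n^2 + 4.27*n + 2.56) - (3.57*n - 0.88)*(3.6*n - 4.27)*(7.2*n - 8.54))/(-1.8*n^2 + 4.27*n + 2.56)^3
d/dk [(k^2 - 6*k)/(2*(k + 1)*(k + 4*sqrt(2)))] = (k*(6 - k)*(k + 1) + k*(6 - k)*(k + 4*sqrt(2)) + 2*(k - 3)*(k + 1)*(k + 4*sqrt(2)))/(2*(k + 1)^2*(k + 4*sqrt(2))^2)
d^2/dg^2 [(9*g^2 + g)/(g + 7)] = 868/(g^3 + 21*g^2 + 147*g + 343)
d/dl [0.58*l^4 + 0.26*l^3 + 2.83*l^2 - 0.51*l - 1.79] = 2.32*l^3 + 0.78*l^2 + 5.66*l - 0.51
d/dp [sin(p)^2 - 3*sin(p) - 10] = (2*sin(p) - 3)*cos(p)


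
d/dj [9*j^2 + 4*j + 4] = 18*j + 4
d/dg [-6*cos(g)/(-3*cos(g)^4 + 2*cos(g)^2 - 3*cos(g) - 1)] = 6*(9*sin(g)^4 - 16*sin(g)^2 + 6)*sin(g)/(3*cos(g)^4 - 2*cos(g)^2 + 3*cos(g) + 1)^2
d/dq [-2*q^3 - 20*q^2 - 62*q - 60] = -6*q^2 - 40*q - 62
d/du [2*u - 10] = 2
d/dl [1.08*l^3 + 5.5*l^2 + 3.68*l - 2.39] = 3.24*l^2 + 11.0*l + 3.68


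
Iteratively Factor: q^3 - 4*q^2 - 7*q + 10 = (q + 2)*(q^2 - 6*q + 5) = (q - 5)*(q + 2)*(q - 1)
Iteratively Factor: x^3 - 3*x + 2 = (x + 2)*(x^2 - 2*x + 1) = (x - 1)*(x + 2)*(x - 1)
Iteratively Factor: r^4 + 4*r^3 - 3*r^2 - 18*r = (r - 2)*(r^3 + 6*r^2 + 9*r) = (r - 2)*(r + 3)*(r^2 + 3*r) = r*(r - 2)*(r + 3)*(r + 3)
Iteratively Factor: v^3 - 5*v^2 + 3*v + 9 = (v - 3)*(v^2 - 2*v - 3) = (v - 3)^2*(v + 1)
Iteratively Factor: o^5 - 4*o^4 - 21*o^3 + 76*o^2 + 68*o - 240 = (o + 2)*(o^4 - 6*o^3 - 9*o^2 + 94*o - 120) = (o - 2)*(o + 2)*(o^3 - 4*o^2 - 17*o + 60) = (o - 3)*(o - 2)*(o + 2)*(o^2 - o - 20) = (o - 3)*(o - 2)*(o + 2)*(o + 4)*(o - 5)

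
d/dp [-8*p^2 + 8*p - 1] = 8 - 16*p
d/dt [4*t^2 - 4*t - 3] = 8*t - 4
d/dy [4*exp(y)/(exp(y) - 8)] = -32*exp(y)/(exp(2*y) - 16*exp(y) + 64)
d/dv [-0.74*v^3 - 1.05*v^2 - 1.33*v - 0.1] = -2.22*v^2 - 2.1*v - 1.33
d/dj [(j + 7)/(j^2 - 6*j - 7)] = (j^2 - 6*j - 2*(j - 3)*(j + 7) - 7)/(-j^2 + 6*j + 7)^2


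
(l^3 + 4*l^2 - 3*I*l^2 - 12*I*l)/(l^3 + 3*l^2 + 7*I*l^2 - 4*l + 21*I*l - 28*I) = l*(l - 3*I)/(l^2 + l*(-1 + 7*I) - 7*I)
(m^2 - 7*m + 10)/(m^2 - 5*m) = (m - 2)/m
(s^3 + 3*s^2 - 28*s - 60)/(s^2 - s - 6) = (s^2 + s - 30)/(s - 3)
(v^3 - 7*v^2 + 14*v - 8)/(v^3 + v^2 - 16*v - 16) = (v^2 - 3*v + 2)/(v^2 + 5*v + 4)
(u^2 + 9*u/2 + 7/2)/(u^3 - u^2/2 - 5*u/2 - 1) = (2*u + 7)/(2*u^2 - 3*u - 2)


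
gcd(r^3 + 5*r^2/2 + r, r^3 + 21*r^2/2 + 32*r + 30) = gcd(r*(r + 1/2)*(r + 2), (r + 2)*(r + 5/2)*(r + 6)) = r + 2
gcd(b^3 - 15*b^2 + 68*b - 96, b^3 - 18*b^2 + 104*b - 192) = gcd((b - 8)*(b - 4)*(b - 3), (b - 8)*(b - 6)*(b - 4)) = b^2 - 12*b + 32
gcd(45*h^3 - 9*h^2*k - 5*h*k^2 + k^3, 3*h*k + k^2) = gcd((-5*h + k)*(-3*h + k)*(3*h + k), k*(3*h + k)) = 3*h + k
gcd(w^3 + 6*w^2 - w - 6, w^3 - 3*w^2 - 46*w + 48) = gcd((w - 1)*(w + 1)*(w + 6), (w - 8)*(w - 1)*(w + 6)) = w^2 + 5*w - 6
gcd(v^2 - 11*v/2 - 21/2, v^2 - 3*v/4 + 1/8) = 1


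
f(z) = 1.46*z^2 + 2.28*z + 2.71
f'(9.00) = 28.56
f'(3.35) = 12.06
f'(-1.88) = -3.21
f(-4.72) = 24.47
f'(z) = 2.92*z + 2.28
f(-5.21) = 30.46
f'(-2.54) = -5.14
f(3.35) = 26.73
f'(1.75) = 7.39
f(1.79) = 11.47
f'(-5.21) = -12.93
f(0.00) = 2.71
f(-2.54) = 6.34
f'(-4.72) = -11.50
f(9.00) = 141.49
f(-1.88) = 3.58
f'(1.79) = 7.51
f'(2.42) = 9.35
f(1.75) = 11.17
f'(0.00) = 2.28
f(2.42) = 16.78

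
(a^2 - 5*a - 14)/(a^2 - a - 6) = (a - 7)/(a - 3)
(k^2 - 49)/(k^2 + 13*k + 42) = (k - 7)/(k + 6)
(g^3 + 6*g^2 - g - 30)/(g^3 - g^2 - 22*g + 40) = (g + 3)/(g - 4)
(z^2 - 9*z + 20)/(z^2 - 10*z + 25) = (z - 4)/(z - 5)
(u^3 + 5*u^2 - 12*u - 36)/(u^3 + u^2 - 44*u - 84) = (u - 3)/(u - 7)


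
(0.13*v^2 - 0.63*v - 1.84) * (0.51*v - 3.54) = 0.0663*v^3 - 0.7815*v^2 + 1.2918*v + 6.5136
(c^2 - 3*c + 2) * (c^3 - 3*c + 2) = c^5 - 3*c^4 - c^3 + 11*c^2 - 12*c + 4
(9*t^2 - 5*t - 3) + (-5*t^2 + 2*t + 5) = 4*t^2 - 3*t + 2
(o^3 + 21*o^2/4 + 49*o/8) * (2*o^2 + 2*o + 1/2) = 2*o^5 + 25*o^4/2 + 93*o^3/4 + 119*o^2/8 + 49*o/16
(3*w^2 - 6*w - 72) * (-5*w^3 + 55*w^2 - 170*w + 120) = -15*w^5 + 195*w^4 - 480*w^3 - 2580*w^2 + 11520*w - 8640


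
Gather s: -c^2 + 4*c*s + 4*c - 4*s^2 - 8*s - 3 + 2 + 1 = -c^2 + 4*c - 4*s^2 + s*(4*c - 8)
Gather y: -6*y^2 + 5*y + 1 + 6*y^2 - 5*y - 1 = 0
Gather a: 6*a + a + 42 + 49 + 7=7*a + 98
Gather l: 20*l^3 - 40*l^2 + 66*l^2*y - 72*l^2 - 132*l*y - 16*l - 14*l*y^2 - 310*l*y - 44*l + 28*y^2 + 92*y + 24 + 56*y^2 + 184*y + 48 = 20*l^3 + l^2*(66*y - 112) + l*(-14*y^2 - 442*y - 60) + 84*y^2 + 276*y + 72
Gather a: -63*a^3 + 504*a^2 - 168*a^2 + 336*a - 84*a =-63*a^3 + 336*a^2 + 252*a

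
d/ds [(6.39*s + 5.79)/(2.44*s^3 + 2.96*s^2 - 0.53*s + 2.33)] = (-31.1832*s^3 - 61.2972*s^2 - 34.2768*s + 17.9574)/(5.9536*s^6 + 14.4448*s^5 + 6.1752*s^4 + 8.2328*s^3 + 14.0745*s^2 - 2.4698*s + 5.4289)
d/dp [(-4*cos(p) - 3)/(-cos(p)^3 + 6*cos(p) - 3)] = 4*(-111*sin(p) + 8*sin(2*p) + 9*sin(3*p) + 4*sin(4*p))/(21*cos(p) - cos(3*p) - 12)^2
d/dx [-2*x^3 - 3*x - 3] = -6*x^2 - 3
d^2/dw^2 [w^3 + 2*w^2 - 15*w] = 6*w + 4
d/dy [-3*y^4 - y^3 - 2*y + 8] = -12*y^3 - 3*y^2 - 2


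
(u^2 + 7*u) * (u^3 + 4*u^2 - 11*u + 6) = u^5 + 11*u^4 + 17*u^3 - 71*u^2 + 42*u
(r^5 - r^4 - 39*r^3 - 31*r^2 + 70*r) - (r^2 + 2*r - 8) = r^5 - r^4 - 39*r^3 - 32*r^2 + 68*r + 8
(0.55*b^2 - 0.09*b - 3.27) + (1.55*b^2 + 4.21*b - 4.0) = 2.1*b^2 + 4.12*b - 7.27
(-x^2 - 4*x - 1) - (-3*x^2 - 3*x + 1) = 2*x^2 - x - 2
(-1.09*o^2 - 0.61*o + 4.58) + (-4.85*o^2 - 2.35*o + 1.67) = -5.94*o^2 - 2.96*o + 6.25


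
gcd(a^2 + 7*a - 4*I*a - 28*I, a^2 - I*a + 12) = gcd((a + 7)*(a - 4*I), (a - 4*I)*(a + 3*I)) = a - 4*I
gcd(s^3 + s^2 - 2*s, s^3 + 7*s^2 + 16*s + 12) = s + 2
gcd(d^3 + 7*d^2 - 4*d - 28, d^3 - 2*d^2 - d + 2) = d - 2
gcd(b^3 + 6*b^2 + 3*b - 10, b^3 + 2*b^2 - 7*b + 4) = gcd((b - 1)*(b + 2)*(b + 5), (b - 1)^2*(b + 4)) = b - 1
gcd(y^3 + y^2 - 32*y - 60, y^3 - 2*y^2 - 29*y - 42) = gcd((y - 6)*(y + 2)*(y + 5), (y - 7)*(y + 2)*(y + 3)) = y + 2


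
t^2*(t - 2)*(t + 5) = t^4 + 3*t^3 - 10*t^2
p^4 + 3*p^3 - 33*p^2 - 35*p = p*(p - 5)*(p + 1)*(p + 7)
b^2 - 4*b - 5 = (b - 5)*(b + 1)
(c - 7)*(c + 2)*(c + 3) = c^3 - 2*c^2 - 29*c - 42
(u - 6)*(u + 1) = u^2 - 5*u - 6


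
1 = 1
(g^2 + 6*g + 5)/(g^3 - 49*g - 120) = (g + 1)/(g^2 - 5*g - 24)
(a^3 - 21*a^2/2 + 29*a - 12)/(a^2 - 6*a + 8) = (a^2 - 13*a/2 + 3)/(a - 2)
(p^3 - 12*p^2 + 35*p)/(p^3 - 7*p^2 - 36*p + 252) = p*(p - 5)/(p^2 - 36)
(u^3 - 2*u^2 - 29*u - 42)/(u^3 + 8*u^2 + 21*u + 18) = (u - 7)/(u + 3)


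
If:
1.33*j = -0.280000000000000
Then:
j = -0.21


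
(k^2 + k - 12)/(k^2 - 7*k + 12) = (k + 4)/(k - 4)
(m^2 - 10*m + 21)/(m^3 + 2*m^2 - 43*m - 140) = (m - 3)/(m^2 + 9*m + 20)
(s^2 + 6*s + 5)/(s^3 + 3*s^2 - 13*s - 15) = 1/(s - 3)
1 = 1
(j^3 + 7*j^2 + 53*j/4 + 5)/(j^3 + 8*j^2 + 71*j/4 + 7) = (2*j + 5)/(2*j + 7)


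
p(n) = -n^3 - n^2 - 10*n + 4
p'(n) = -3*n^2 - 2*n - 10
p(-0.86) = 12.50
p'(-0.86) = -10.50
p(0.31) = 0.77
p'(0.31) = -10.91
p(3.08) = -65.50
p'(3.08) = -44.62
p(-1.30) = 17.51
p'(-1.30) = -12.47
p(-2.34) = 34.74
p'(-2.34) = -21.75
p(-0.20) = 5.97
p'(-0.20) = -9.72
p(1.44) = -15.46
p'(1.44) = -19.10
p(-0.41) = 8.00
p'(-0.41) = -9.68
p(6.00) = -308.00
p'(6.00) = -130.00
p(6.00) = -308.00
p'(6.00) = -130.00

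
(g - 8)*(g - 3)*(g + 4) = g^3 - 7*g^2 - 20*g + 96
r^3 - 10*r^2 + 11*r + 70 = (r - 7)*(r - 5)*(r + 2)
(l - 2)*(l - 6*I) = l^2 - 2*l - 6*I*l + 12*I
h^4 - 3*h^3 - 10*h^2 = h^2*(h - 5)*(h + 2)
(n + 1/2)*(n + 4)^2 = n^3 + 17*n^2/2 + 20*n + 8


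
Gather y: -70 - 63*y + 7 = -63*y - 63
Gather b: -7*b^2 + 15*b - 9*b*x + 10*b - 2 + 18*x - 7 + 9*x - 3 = -7*b^2 + b*(25 - 9*x) + 27*x - 12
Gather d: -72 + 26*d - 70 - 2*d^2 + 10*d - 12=-2*d^2 + 36*d - 154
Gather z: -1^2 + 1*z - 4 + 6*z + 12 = 7*z + 7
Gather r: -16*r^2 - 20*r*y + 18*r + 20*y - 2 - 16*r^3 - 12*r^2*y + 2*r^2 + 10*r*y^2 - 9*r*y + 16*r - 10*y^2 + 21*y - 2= -16*r^3 + r^2*(-12*y - 14) + r*(10*y^2 - 29*y + 34) - 10*y^2 + 41*y - 4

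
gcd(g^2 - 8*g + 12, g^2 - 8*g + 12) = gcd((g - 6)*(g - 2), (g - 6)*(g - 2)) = g^2 - 8*g + 12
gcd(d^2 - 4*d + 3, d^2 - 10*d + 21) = d - 3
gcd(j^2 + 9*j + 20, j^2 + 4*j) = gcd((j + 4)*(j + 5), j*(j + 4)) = j + 4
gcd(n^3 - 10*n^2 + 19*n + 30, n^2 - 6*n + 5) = n - 5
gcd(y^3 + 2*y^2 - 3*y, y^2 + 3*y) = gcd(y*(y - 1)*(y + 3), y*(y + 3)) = y^2 + 3*y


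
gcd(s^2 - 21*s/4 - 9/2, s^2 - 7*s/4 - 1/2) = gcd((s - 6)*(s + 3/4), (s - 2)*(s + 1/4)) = 1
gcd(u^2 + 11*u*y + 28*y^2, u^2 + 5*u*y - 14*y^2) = u + 7*y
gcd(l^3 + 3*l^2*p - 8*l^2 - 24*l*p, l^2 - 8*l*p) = l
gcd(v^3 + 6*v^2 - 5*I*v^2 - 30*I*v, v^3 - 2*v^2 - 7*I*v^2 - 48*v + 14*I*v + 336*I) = v + 6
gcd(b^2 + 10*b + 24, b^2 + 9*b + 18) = b + 6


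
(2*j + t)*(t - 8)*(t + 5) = 2*j*t^2 - 6*j*t - 80*j + t^3 - 3*t^2 - 40*t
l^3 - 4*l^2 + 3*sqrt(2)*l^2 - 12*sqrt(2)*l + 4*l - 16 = (l - 4)*(l + sqrt(2))*(l + 2*sqrt(2))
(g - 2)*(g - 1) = g^2 - 3*g + 2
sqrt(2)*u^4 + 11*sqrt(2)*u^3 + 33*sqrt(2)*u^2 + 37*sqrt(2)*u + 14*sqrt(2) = (u + 1)*(u + 2)*(u + 7)*(sqrt(2)*u + sqrt(2))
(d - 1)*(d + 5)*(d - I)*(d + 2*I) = d^4 + 4*d^3 + I*d^3 - 3*d^2 + 4*I*d^2 + 8*d - 5*I*d - 10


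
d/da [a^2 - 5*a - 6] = 2*a - 5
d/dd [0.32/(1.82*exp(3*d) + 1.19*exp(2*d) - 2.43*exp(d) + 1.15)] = (-1.7472*exp(2*d) - 0.7616*exp(d) + 0.7776)*exp(d)/(1.82*exp(3*d) + 1.19*exp(2*d) - 2.43*exp(d) + 1.15)^2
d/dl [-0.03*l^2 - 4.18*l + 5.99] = -0.06*l - 4.18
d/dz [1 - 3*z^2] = -6*z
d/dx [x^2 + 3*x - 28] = 2*x + 3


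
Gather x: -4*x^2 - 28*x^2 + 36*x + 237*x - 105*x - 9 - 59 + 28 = -32*x^2 + 168*x - 40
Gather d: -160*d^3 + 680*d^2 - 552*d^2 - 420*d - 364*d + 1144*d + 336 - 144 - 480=-160*d^3 + 128*d^2 + 360*d - 288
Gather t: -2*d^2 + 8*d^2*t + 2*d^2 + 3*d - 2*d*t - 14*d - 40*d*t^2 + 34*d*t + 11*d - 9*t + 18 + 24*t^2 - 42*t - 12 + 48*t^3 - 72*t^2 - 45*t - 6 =48*t^3 + t^2*(-40*d - 48) + t*(8*d^2 + 32*d - 96)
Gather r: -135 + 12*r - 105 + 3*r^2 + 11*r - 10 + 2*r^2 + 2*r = 5*r^2 + 25*r - 250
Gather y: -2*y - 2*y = -4*y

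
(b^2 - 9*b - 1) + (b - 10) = b^2 - 8*b - 11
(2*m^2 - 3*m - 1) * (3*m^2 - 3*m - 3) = 6*m^4 - 15*m^3 + 12*m + 3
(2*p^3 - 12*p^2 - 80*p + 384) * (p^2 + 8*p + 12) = 2*p^5 + 4*p^4 - 152*p^3 - 400*p^2 + 2112*p + 4608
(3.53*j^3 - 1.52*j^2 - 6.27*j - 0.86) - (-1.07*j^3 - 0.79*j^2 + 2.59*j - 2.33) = 4.6*j^3 - 0.73*j^2 - 8.86*j + 1.47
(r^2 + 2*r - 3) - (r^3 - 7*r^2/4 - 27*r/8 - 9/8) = -r^3 + 11*r^2/4 + 43*r/8 - 15/8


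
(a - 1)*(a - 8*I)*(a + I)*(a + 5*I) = a^4 - a^3 - 2*I*a^3 + 43*a^2 + 2*I*a^2 - 43*a + 40*I*a - 40*I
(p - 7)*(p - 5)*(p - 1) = p^3 - 13*p^2 + 47*p - 35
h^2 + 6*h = h*(h + 6)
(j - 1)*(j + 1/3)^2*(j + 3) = j^4 + 8*j^3/3 - 14*j^2/9 - 16*j/9 - 1/3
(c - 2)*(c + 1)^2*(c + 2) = c^4 + 2*c^3 - 3*c^2 - 8*c - 4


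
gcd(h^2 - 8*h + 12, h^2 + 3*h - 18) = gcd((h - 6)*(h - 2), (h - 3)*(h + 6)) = 1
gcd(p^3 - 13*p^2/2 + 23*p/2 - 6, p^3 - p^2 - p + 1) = p - 1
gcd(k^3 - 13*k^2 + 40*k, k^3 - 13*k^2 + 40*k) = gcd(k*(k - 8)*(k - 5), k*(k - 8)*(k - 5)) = k^3 - 13*k^2 + 40*k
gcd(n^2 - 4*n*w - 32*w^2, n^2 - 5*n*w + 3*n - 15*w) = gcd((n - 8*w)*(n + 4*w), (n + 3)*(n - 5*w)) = 1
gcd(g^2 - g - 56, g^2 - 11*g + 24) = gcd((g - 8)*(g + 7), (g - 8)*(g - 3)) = g - 8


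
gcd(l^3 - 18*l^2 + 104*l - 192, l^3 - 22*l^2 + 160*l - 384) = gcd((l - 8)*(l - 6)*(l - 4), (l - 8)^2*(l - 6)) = l^2 - 14*l + 48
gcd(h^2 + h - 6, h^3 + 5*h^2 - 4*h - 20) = h - 2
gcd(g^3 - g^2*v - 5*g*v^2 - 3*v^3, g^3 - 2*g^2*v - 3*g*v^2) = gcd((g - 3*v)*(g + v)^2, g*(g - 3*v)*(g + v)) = -g^2 + 2*g*v + 3*v^2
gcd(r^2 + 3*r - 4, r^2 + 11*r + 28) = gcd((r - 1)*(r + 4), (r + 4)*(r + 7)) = r + 4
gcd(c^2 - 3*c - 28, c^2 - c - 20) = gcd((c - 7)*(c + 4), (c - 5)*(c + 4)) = c + 4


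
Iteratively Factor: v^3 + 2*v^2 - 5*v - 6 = (v + 3)*(v^2 - v - 2) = (v - 2)*(v + 3)*(v + 1)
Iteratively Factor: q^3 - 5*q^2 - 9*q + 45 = (q - 3)*(q^2 - 2*q - 15) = (q - 5)*(q - 3)*(q + 3)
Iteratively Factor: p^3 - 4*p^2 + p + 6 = (p - 2)*(p^2 - 2*p - 3) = (p - 3)*(p - 2)*(p + 1)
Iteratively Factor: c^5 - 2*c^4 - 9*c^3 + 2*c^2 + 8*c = (c - 1)*(c^4 - c^3 - 10*c^2 - 8*c) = (c - 1)*(c + 1)*(c^3 - 2*c^2 - 8*c) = (c - 4)*(c - 1)*(c + 1)*(c^2 + 2*c) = (c - 4)*(c - 1)*(c + 1)*(c + 2)*(c)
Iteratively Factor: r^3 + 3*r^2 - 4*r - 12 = (r + 3)*(r^2 - 4) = (r - 2)*(r + 3)*(r + 2)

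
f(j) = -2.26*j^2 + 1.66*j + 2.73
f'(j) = 1.66 - 4.52*j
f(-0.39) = 1.74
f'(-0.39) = 3.42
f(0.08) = 2.85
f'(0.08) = 1.30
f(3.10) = -13.84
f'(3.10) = -12.35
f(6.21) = -74.12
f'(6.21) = -26.41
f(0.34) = 3.03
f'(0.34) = 0.12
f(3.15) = -14.47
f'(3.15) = -12.58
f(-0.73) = 0.31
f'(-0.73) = 4.96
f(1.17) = 1.58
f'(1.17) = -3.63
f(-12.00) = -342.63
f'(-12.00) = 55.90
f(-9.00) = -195.27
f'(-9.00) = 42.34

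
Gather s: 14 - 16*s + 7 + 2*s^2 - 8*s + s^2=3*s^2 - 24*s + 21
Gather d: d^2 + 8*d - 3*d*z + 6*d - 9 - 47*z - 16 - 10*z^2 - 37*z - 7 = d^2 + d*(14 - 3*z) - 10*z^2 - 84*z - 32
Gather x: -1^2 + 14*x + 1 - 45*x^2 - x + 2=-45*x^2 + 13*x + 2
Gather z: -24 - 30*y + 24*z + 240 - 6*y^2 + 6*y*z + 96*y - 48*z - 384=-6*y^2 + 66*y + z*(6*y - 24) - 168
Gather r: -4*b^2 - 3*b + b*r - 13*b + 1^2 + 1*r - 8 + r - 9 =-4*b^2 - 16*b + r*(b + 2) - 16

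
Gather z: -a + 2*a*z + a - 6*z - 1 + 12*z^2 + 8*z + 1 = 12*z^2 + z*(2*a + 2)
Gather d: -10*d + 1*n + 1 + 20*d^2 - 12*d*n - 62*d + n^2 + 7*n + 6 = 20*d^2 + d*(-12*n - 72) + n^2 + 8*n + 7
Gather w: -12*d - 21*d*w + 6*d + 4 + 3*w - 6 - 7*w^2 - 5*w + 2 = -6*d - 7*w^2 + w*(-21*d - 2)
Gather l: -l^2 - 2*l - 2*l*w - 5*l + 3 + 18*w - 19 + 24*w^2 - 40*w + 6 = -l^2 + l*(-2*w - 7) + 24*w^2 - 22*w - 10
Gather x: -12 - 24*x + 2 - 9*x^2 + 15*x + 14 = -9*x^2 - 9*x + 4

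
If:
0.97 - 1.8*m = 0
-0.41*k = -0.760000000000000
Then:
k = 1.85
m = 0.54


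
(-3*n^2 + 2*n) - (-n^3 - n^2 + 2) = n^3 - 2*n^2 + 2*n - 2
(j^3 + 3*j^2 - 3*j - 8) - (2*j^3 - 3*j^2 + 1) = -j^3 + 6*j^2 - 3*j - 9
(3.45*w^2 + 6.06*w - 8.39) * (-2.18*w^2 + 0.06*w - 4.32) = -7.521*w^4 - 13.0038*w^3 + 3.7498*w^2 - 26.6826*w + 36.2448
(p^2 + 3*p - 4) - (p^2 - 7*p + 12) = 10*p - 16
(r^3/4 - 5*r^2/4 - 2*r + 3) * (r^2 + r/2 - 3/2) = r^5/4 - 9*r^4/8 - 3*r^3 + 31*r^2/8 + 9*r/2 - 9/2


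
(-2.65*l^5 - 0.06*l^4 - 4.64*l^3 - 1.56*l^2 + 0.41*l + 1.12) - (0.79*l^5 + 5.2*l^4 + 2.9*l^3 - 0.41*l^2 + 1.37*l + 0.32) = -3.44*l^5 - 5.26*l^4 - 7.54*l^3 - 1.15*l^2 - 0.96*l + 0.8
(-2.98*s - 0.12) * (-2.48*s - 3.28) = 7.3904*s^2 + 10.072*s + 0.3936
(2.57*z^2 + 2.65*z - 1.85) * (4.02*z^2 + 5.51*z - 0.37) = 10.3314*z^4 + 24.8137*z^3 + 6.2136*z^2 - 11.174*z + 0.6845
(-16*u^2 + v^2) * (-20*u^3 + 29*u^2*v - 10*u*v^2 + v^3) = 320*u^5 - 464*u^4*v + 140*u^3*v^2 + 13*u^2*v^3 - 10*u*v^4 + v^5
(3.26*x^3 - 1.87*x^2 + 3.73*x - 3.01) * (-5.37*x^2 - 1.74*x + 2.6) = -17.5062*x^5 + 4.3695*x^4 - 8.3003*x^3 + 4.8115*x^2 + 14.9354*x - 7.826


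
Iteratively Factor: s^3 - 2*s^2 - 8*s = (s)*(s^2 - 2*s - 8) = s*(s + 2)*(s - 4)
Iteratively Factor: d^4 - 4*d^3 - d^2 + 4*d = (d)*(d^3 - 4*d^2 - d + 4) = d*(d - 4)*(d^2 - 1) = d*(d - 4)*(d + 1)*(d - 1)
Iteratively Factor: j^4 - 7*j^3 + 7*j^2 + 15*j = (j - 3)*(j^3 - 4*j^2 - 5*j) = (j - 5)*(j - 3)*(j^2 + j) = j*(j - 5)*(j - 3)*(j + 1)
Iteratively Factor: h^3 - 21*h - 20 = (h - 5)*(h^2 + 5*h + 4) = (h - 5)*(h + 4)*(h + 1)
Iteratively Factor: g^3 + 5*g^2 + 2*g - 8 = (g + 2)*(g^2 + 3*g - 4) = (g + 2)*(g + 4)*(g - 1)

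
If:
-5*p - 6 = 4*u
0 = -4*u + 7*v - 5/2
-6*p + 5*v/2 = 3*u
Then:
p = 91/113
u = -1133/452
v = -243/226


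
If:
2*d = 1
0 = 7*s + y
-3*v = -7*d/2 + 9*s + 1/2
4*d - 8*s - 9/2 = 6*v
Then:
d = 1/2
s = 1/2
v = -13/12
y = -7/2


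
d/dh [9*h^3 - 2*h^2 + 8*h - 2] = 27*h^2 - 4*h + 8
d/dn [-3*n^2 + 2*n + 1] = 2 - 6*n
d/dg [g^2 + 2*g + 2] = 2*g + 2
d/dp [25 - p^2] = -2*p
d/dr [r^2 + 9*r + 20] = 2*r + 9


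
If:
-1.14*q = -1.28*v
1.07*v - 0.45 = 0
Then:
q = 0.47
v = 0.42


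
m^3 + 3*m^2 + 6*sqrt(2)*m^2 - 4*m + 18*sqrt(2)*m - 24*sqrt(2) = (m - 1)*(m + 4)*(m + 6*sqrt(2))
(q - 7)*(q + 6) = q^2 - q - 42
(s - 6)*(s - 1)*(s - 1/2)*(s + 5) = s^4 - 5*s^3/2 - 28*s^2 + 89*s/2 - 15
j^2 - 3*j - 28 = (j - 7)*(j + 4)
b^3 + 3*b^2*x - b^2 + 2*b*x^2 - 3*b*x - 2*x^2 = (b - 1)*(b + x)*(b + 2*x)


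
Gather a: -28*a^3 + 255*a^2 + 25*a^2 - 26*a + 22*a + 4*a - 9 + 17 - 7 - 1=-28*a^3 + 280*a^2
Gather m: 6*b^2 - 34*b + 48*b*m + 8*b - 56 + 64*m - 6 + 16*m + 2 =6*b^2 - 26*b + m*(48*b + 80) - 60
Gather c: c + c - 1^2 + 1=2*c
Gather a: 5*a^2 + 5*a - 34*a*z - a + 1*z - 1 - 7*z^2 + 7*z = 5*a^2 + a*(4 - 34*z) - 7*z^2 + 8*z - 1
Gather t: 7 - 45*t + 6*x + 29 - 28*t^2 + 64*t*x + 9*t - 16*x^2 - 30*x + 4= -28*t^2 + t*(64*x - 36) - 16*x^2 - 24*x + 40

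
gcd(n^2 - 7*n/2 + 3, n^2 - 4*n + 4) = n - 2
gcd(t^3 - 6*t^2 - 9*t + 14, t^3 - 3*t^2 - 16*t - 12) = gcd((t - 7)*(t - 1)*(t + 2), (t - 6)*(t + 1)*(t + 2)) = t + 2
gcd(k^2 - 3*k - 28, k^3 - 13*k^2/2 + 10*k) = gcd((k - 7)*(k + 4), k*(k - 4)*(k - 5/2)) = 1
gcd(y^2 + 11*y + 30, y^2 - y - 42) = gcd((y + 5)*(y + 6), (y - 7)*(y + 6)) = y + 6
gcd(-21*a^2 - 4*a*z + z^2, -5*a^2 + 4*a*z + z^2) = 1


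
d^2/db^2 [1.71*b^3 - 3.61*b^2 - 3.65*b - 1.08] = 10.26*b - 7.22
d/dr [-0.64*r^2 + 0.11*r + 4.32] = 0.11 - 1.28*r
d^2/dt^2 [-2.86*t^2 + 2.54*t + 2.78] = -5.72000000000000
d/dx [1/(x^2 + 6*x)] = 2*(-x - 3)/(x^2*(x + 6)^2)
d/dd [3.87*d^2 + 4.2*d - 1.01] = 7.74*d + 4.2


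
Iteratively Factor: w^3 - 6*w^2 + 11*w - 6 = (w - 3)*(w^2 - 3*w + 2) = (w - 3)*(w - 2)*(w - 1)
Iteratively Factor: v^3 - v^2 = (v - 1)*(v^2) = v*(v - 1)*(v)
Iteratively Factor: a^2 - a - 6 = (a - 3)*(a + 2)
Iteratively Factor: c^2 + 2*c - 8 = (c + 4)*(c - 2)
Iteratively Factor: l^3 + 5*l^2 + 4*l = (l)*(l^2 + 5*l + 4) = l*(l + 4)*(l + 1)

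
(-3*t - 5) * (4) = -12*t - 20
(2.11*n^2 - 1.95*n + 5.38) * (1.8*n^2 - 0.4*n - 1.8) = 3.798*n^4 - 4.354*n^3 + 6.666*n^2 + 1.358*n - 9.684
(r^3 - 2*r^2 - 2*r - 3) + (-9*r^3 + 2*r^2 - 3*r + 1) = -8*r^3 - 5*r - 2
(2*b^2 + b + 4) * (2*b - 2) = 4*b^3 - 2*b^2 + 6*b - 8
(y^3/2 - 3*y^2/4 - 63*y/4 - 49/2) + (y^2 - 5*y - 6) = y^3/2 + y^2/4 - 83*y/4 - 61/2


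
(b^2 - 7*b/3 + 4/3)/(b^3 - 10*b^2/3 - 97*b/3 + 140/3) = (b - 1)/(b^2 - 2*b - 35)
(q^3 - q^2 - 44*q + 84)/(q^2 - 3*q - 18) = (q^2 + 5*q - 14)/(q + 3)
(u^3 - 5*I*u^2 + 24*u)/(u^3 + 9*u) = (u - 8*I)/(u - 3*I)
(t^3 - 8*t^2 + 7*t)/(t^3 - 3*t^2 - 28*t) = (t - 1)/(t + 4)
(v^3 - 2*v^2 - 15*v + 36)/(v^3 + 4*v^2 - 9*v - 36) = (v - 3)/(v + 3)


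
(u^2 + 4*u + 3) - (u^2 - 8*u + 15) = 12*u - 12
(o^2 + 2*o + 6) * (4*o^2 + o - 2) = 4*o^4 + 9*o^3 + 24*o^2 + 2*o - 12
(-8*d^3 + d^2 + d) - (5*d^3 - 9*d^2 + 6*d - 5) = -13*d^3 + 10*d^2 - 5*d + 5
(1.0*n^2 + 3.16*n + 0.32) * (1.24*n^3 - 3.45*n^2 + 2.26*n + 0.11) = 1.24*n^5 + 0.4684*n^4 - 8.2452*n^3 + 6.1476*n^2 + 1.0708*n + 0.0352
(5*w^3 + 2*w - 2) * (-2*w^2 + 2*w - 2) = -10*w^5 + 10*w^4 - 14*w^3 + 8*w^2 - 8*w + 4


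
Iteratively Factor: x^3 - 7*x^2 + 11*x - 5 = (x - 5)*(x^2 - 2*x + 1) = (x - 5)*(x - 1)*(x - 1)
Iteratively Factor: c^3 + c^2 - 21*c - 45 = (c - 5)*(c^2 + 6*c + 9) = (c - 5)*(c + 3)*(c + 3)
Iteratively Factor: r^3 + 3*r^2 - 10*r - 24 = (r + 4)*(r^2 - r - 6) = (r - 3)*(r + 4)*(r + 2)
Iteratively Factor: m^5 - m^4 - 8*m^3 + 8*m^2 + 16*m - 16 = (m - 2)*(m^4 + m^3 - 6*m^2 - 4*m + 8) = (m - 2)*(m + 2)*(m^3 - m^2 - 4*m + 4) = (m - 2)^2*(m + 2)*(m^2 + m - 2) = (m - 2)^2*(m - 1)*(m + 2)*(m + 2)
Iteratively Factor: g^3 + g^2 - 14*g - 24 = (g - 4)*(g^2 + 5*g + 6) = (g - 4)*(g + 3)*(g + 2)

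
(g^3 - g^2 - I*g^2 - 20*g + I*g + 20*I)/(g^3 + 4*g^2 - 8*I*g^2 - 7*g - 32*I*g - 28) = (g - 5)/(g - 7*I)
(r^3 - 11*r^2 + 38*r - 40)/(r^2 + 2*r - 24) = (r^2 - 7*r + 10)/(r + 6)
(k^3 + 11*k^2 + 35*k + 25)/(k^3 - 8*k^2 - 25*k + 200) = (k^2 + 6*k + 5)/(k^2 - 13*k + 40)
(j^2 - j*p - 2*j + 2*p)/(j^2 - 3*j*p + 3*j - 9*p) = (j^2 - j*p - 2*j + 2*p)/(j^2 - 3*j*p + 3*j - 9*p)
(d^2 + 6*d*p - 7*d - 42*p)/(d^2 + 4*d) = (d^2 + 6*d*p - 7*d - 42*p)/(d*(d + 4))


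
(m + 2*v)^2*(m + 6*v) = m^3 + 10*m^2*v + 28*m*v^2 + 24*v^3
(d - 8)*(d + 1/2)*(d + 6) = d^3 - 3*d^2/2 - 49*d - 24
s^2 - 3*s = s*(s - 3)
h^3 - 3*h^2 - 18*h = h*(h - 6)*(h + 3)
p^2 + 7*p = p*(p + 7)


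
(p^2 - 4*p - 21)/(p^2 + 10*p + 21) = (p - 7)/(p + 7)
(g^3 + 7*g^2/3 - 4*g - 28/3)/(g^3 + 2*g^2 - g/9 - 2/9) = 3*(3*g^2 + g - 14)/(9*g^2 - 1)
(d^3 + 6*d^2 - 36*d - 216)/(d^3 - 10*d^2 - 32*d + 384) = (d^2 - 36)/(d^2 - 16*d + 64)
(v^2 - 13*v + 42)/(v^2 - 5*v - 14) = (v - 6)/(v + 2)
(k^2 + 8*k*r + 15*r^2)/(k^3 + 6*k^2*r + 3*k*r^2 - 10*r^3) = (-k - 3*r)/(-k^2 - k*r + 2*r^2)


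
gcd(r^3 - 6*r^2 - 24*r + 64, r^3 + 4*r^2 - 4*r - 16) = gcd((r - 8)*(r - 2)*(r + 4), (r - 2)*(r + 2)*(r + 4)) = r^2 + 2*r - 8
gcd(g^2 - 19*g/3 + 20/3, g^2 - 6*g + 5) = g - 5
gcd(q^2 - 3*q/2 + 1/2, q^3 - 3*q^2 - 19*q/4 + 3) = q - 1/2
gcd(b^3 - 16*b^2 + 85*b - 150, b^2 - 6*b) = b - 6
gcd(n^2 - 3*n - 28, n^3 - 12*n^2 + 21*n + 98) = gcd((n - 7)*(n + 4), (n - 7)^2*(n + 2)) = n - 7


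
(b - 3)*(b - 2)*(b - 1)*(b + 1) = b^4 - 5*b^3 + 5*b^2 + 5*b - 6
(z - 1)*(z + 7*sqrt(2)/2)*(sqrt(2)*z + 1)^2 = 2*z^4 - 2*z^3 + 9*sqrt(2)*z^3 - 9*sqrt(2)*z^2 + 15*z^2 - 15*z + 7*sqrt(2)*z/2 - 7*sqrt(2)/2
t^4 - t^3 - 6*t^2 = t^2*(t - 3)*(t + 2)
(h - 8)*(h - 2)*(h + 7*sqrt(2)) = h^3 - 10*h^2 + 7*sqrt(2)*h^2 - 70*sqrt(2)*h + 16*h + 112*sqrt(2)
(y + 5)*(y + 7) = y^2 + 12*y + 35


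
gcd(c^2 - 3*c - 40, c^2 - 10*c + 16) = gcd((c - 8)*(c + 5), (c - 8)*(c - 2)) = c - 8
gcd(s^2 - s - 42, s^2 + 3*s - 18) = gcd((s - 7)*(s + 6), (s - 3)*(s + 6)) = s + 6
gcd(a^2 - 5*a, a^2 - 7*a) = a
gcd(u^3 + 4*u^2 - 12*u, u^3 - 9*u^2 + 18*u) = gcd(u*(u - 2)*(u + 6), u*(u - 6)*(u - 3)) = u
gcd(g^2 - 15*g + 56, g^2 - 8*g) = g - 8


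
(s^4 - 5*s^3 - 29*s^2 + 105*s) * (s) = s^5 - 5*s^4 - 29*s^3 + 105*s^2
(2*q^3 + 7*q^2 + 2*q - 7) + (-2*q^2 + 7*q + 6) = 2*q^3 + 5*q^2 + 9*q - 1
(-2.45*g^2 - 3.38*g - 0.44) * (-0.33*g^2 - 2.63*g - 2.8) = 0.8085*g^4 + 7.5589*g^3 + 15.8946*g^2 + 10.6212*g + 1.232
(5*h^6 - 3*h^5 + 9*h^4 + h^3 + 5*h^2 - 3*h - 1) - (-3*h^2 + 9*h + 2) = 5*h^6 - 3*h^5 + 9*h^4 + h^3 + 8*h^2 - 12*h - 3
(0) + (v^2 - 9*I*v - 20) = v^2 - 9*I*v - 20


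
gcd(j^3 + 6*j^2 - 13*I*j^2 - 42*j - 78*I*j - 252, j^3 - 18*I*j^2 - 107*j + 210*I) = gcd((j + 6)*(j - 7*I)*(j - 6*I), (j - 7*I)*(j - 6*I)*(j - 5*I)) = j^2 - 13*I*j - 42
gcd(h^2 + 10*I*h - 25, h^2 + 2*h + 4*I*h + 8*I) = 1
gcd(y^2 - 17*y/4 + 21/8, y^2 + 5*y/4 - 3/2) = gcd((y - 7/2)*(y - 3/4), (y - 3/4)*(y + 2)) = y - 3/4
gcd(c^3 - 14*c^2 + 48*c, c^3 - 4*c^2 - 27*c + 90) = c - 6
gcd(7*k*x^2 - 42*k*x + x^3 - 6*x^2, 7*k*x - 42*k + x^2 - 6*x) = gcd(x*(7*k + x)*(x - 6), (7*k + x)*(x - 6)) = 7*k*x - 42*k + x^2 - 6*x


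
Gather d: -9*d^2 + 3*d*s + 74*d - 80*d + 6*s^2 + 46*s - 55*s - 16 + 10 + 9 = -9*d^2 + d*(3*s - 6) + 6*s^2 - 9*s + 3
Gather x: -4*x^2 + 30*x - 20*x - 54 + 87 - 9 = -4*x^2 + 10*x + 24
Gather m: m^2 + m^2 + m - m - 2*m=2*m^2 - 2*m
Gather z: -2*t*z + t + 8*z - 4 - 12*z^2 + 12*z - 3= t - 12*z^2 + z*(20 - 2*t) - 7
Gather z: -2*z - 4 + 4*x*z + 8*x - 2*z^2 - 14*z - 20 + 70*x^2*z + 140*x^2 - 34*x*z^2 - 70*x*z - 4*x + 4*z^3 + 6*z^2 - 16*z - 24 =140*x^2 + 4*x + 4*z^3 + z^2*(4 - 34*x) + z*(70*x^2 - 66*x - 32) - 48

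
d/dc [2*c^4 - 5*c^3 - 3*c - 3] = 8*c^3 - 15*c^2 - 3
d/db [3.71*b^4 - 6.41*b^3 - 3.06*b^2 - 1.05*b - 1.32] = 14.84*b^3 - 19.23*b^2 - 6.12*b - 1.05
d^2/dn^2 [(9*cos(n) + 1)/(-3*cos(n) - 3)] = 8*(sin(n)^2 + cos(n) + 1)/(3*(cos(n) + 1)^3)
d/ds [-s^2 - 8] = -2*s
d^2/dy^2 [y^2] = 2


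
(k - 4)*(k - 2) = k^2 - 6*k + 8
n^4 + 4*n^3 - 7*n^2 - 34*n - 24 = (n - 3)*(n + 1)*(n + 2)*(n + 4)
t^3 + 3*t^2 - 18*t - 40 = (t - 4)*(t + 2)*(t + 5)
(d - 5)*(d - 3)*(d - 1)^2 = d^4 - 10*d^3 + 32*d^2 - 38*d + 15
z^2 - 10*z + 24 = (z - 6)*(z - 4)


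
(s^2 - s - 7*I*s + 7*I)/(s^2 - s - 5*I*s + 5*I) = (s - 7*I)/(s - 5*I)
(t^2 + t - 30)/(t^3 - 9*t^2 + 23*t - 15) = (t + 6)/(t^2 - 4*t + 3)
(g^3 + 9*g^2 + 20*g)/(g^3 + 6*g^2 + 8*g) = (g + 5)/(g + 2)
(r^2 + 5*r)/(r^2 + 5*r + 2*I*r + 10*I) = r/(r + 2*I)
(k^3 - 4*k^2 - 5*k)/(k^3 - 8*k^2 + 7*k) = (k^2 - 4*k - 5)/(k^2 - 8*k + 7)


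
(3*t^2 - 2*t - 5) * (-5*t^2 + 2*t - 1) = -15*t^4 + 16*t^3 + 18*t^2 - 8*t + 5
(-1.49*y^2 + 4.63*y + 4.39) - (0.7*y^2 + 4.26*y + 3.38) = -2.19*y^2 + 0.37*y + 1.01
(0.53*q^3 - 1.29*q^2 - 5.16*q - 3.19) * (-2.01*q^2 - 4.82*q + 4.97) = -1.0653*q^5 + 0.0382999999999996*q^4 + 19.2235*q^3 + 24.8718*q^2 - 10.2694*q - 15.8543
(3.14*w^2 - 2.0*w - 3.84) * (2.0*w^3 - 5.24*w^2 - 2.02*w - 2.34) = 6.28*w^5 - 20.4536*w^4 - 3.5428*w^3 + 16.814*w^2 + 12.4368*w + 8.9856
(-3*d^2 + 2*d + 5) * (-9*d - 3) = 27*d^3 - 9*d^2 - 51*d - 15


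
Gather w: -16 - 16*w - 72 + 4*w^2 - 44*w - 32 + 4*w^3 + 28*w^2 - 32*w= 4*w^3 + 32*w^2 - 92*w - 120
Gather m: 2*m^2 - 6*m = 2*m^2 - 6*m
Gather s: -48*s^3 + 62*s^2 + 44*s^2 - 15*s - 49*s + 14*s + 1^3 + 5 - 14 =-48*s^3 + 106*s^2 - 50*s - 8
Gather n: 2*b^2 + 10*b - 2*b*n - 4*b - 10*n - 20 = 2*b^2 + 6*b + n*(-2*b - 10) - 20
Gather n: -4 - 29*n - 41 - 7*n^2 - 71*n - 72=-7*n^2 - 100*n - 117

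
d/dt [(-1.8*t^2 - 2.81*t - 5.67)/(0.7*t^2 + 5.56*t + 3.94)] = (-8.041*t^2 - 6.246*t + 20.4538)/(0.49*t^4 + 7.784*t^3 + 36.4296*t^2 + 43.8128*t + 15.5236)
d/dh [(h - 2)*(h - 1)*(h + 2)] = 3*h^2 - 2*h - 4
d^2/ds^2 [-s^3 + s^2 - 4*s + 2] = 2 - 6*s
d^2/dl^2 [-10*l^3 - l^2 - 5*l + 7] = -60*l - 2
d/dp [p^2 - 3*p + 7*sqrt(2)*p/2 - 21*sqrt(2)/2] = 2*p - 3 + 7*sqrt(2)/2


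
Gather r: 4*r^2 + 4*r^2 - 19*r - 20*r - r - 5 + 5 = 8*r^2 - 40*r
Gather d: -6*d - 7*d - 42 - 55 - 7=-13*d - 104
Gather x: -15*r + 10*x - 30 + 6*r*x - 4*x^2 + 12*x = -15*r - 4*x^2 + x*(6*r + 22) - 30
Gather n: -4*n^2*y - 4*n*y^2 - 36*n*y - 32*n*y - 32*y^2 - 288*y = -4*n^2*y + n*(-4*y^2 - 68*y) - 32*y^2 - 288*y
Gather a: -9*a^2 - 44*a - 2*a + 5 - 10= -9*a^2 - 46*a - 5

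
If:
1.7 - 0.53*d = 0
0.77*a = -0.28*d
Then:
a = -1.17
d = 3.21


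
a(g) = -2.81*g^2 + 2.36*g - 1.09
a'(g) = 2.36 - 5.62*g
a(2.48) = -12.52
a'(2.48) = -11.58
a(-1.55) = -11.50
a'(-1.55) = 11.07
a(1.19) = -2.26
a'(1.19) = -4.33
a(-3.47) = -43.11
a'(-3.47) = 21.86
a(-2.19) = -19.74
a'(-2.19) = 14.67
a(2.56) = -13.46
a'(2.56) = -12.03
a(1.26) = -2.58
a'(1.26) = -4.72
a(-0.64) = -3.75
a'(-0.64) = 5.96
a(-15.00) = -668.74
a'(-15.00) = 86.66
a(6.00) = -88.09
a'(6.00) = -31.36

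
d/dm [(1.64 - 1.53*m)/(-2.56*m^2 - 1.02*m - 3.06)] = (-3.9168*m^2 + 8.3968*m + 6.3546)/(6.5536*m^4 + 5.2224*m^3 + 16.7076*m^2 + 6.2424*m + 9.3636)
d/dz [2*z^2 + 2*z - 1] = 4*z + 2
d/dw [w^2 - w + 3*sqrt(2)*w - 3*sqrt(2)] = 2*w - 1 + 3*sqrt(2)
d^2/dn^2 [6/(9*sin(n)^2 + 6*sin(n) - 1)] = 36*(-54*sin(n)^4 - 27*sin(n)^3 + 69*sin(n)^2 + 53*sin(n) + 15)/(9*sin(n)^2 + 6*sin(n) - 1)^3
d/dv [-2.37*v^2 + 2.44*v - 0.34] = 2.44 - 4.74*v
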